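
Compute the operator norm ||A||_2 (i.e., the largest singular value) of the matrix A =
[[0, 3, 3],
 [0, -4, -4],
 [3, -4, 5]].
||A||_2 = sqrt(55) ≈ 7.4162 (= sqrt(largest eigenvalue of A^T A))

||A||_2 = sigma_max(A) = sqrt(lambda_max(A^T A)). Form the symmetric matrix M = A^T A =
[[9, -12, 15],
 [-12, 41, 5],
 [15, 5, 50]].
Its characteristic polynomial (trace, sum of principal 2x2 minors, determinant of M give the coefficients) is
  p(λ) = det(λ I - M) = λ^3 - 100λ^2 + 2475λ.
The constant term is 0, so λ = 0 is a root. Dividing out λ leaves p(λ) = λ(λ^2 - 100λ + 2475). For λ^2 - 100λ + 2475 the discriminant is 100. It is a perfect square (10^2), so the roots are rational: λ = (100 ± 10)/2 = 55, 45.
So the eigenvalues of A^T A are ≈ 0, 45, 55 (all ≥ 0, as they must be for A^T A). The largest is λ_max = 55, hence ||A||_2 = sqrt(λ_max) = sqrt(55) ≈ 7.4162.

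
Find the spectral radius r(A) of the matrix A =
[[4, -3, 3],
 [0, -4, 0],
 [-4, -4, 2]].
r(A) = sqrt(20) ≈ 4.4721

The eigenvalues of A are the roots of its characteristic polynomial. With M = A (coefficients from the trace, the sum of principal 2x2 minors, and det A):
  p(λ) = det(λ I - M) = λ^3 - 2λ^2 - 4λ + 80.
By the rational root theorem any rational root is an integer divisor of 80. Testing λ = -4: p(-4) = -64 - 32 + 16 + 80 = 0, so λ = -4 is a root. Dividing out (λ + 4) leaves p(λ) = (λ + 4)(λ^2 - 6λ + 20). For λ^2 - 6λ + 20 the discriminant is -44. It is negative, so the roots are the complex-conjugate pair λ = 3 ± (sqrt(44)/2) i ≈ 3 ± 3.3166i. For a conjugate pair the product of the roots equals the constant term, so |λ|^2 = 20 and |λ| = sqrt(20) ≈ 4.4721.
Thus the eigenvalues (to 4 decimals) are 3 ± 3.3166i (modulus 4.4721); -4 (modulus 4). The spectral radius is the largest modulus: r(A) = sqrt(20) ≈ 4.4721. (Cross-check: r(A) ≤ ||A||_2 ≈ 7.0173; equality holds whenever A is normal, though it can also hold for some non-normal A.)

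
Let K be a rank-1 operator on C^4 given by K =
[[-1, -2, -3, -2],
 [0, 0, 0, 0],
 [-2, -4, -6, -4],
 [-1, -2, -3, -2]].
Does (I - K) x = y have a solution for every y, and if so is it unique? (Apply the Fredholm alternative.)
(I - K) is invertible (det(I - K) = 10 ≠ 0), so for every y in C^4 the equation (I - K) x = y has a unique solution.

K has rank 1, so it is an outer product K = u v^T: every row of K is a multiple of one row vector. Reading off the entries, u = (-1, 0, -2, -1) and v = (1, 2, 3, 2) (row i of K equals u_i·v^T). A rank-one matrix u v^T satisfies K u = u (v·u) and kills the (3)-dimensional subspace v^⊥, so its characteristic polynomial is lambda^3 (lambda - v·u) with v·u = tr K = -9. Hence the eigenvalues of I - K are 1 (multiplicity 3) and 1 - (-9) = 10, so det(I - K) = 10. (Direct check: I - K =
[[2, 2, 3, 2],
 [0, 1, 0, 0],
 [2, 4, 7, 4],
 [1, 2, 3, 3]]
has determinant 10.) The finite-dimensional Fredholm alternative says: either (I - K) is invertible, or ker(I - K) ≠ {0} and then range(I - K) = ker((I - K)^*)^⊥, with dim ker(I - K) = dim ker((I - K)^*). Since det(I - K) ≠ 0, 1 is not an eigenvalue of K and ker(I - K) = {0}, so we are in the first case: for every y there is a unique x = (I - K)^(-1) y. Explicitly, by the Sherman–Morrison formula, (I - u v^T)^(-1) = I + u v^T/(1 - v·u), i.e. (I - K)^(-1) = I + K/(10).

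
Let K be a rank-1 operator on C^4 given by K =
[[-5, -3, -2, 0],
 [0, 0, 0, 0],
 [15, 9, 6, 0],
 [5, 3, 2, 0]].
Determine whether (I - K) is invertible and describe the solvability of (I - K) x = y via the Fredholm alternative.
(I - K) is singular (det(I - K) = 0, i.e. 1 ∈ sigma(K)). (I - K) x = y is solvable iff y ⊥ ker((I - K)^*) = span{(-5, -3, -2, 0)}, i.e. iff -5y_1 - 3y_2 - 2y_3 = 0. When solvable, the solutions are x = y + c·(1, 0, -3, -1), c arbitrary (ker(I - K) = span{(1, 0, -3, -1)}, dimension 1).

K has rank 1, so it is an outer product K = u v^T: every row of K is a multiple of one row vector. Reading off the entries, u = (1, 0, -3, -1) and v = (-5, -3, -2, 0) (row i of K equals u_i·v^T). A rank-one matrix u v^T satisfies K u = u (v·u) and kills the (3)-dimensional subspace v^⊥, so its characteristic polynomial is lambda^3 (lambda - v·u) with v·u = tr K = 1. Hence the eigenvalues of I - K are 1 (multiplicity 3) and 1 - (1) = 0, so det(I - K) = 0. (Direct check: I - K =
[[6, 3, 2, 0],
 [0, 1, 0, 0],
 [-15, -9, -5, 0],
 [-5, -3, -2, 1]]
has determinant 0.) So 1 is an eigenvalue of K and (I - K) is not invertible. The finite-dimensional Fredholm alternative says: either (I - K) is invertible, or ker(I - K) ≠ {0} and then range(I - K) = ker((I - K)^*)^⊥, with dim ker(I - K) = dim ker((I - K)^*). We are in the second case, so we need both kernels. Kernel of I - K: (I - K) u = u - u (v·u) = u - u = 0, so ker(I - K) = span{u} = span{(1, 0, -3, -1)} (it is exactly 1-dimensional because rank(I - K) = 3). Kernel of the adjoint: K is real, so (I - K)^* = I - K^T = I - v u^T, and (I - v u^T) v = v - v (u·v) = 0; hence ker((I - K)^*) = span{v} = span{(-5, -3, -2, 0)}. Therefore (I - K) x = y is solvable iff <y, v> = 0, i.e. iff -5y_1 - 3y_2 - 2y_3 = 0. When this holds, K y = u (v·y) = 0, so (I - K) y = y and x = y is a particular solution; the full solution set is the line x = y + c·u = y + c·(1, 0, -3, -1), c ∈ C.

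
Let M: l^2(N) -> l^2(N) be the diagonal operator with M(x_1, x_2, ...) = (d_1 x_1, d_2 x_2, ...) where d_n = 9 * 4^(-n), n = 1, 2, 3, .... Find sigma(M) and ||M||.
sigma(M) = {9 * 4^(-n) : n ≥ 1} ∪ {0}; ||M|| = 9/4

A bounded diagonal operator on l^2 with diagonal entries d_n has spectrum equal to the closure of {d_n : n ≥ 1}: every d_n is an eigenvalue (with eigenvector e_n), so {d_n} ⊂ sigma(M); the spectrum is closed, so its closure is too; and for lambda not in the closure, (M - lambda I) has bounded inverse (the diagonal entries 1/(d_n - lambda) are bounded). For our sequence d_n = 9 * 4^(-n), n = 1, 2, 3, ...:
  - {d_n} = {9 * 4^(-n) : n ≥ 1}; the only limit point is 0
  - closure = {9 * 4^(-n) : n ≥ 1} ∪ {0}
For the norm: a diagonal operator has ||M|| = sup_n |d_n|. Here d_n = 9 * 4^(-n) is positive and decreasing, so sup_n |d_n| = d_1 = 9/4. So ||M|| = 9/4.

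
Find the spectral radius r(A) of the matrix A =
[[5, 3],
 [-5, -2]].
r(A) = sqrt(5) ≈ 2.2361

The eigenvalues of A are the roots of its characteristic polynomial. With M = A (coefficients from the trace and determinant):
  p(λ) = det(λ I - M) = λ^2 - 3λ + 5.
For λ^2 - 3λ + 5 the discriminant is -11. It is negative, so the roots are the complex-conjugate pair λ = 3/2 ± (sqrt(11)/2) i ≈ 1.5 ± 1.6583i. For a conjugate pair the product of the roots equals the constant term, so |λ|^2 = 5 and |λ| = sqrt(5) ≈ 2.2361.
Thus the eigenvalues (to 4 decimals) are 1.5 ± 1.6583i (modulus 2.2361). The spectral radius is the largest modulus: r(A) = sqrt(5) ≈ 2.2361. (Cross-check: r(A) ≤ ||A||_2 ≈ 7.9121; equality holds whenever A is normal, though it can also hold for some non-normal A.)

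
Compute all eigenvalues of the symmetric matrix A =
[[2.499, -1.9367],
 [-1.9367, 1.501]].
sigma(A) ≈ {0, 4}

A is real symmetric, so its spectrum consists of real eigenvalues. Expanding the characteristic polynomial of the displayed matrix gives
  det(λ I - A) = p(λ) = λ^2 + (-4)λ + (0).
Solving p(λ) = 0 yields eigenvalues ≈ 0, 4. (A is shown rounded to 4 decimals, so these recover the underlying integer eigenvalues to within that precision.)
Verification: the trace of A = 4 equals the sum of eigenvalues 4, and det(A) ≈ 0.0002 matches the eigenvalue product 0.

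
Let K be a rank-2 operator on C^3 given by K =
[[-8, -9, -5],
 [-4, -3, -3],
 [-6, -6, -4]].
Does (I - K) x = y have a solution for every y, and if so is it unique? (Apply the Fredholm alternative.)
(I - K) is singular (det(I - K) = 0, i.e. 1 ∈ sigma(K)). (I - K) x = y is solvable iff y ⊥ ker((I - K)^*) = span{(-2, 15, -7)}, i.e. iff -2y_1 + 15y_2 - 7y_3 = 0. When solvable, x is determined up to adding multiples of (-1, 1, 0) (ker(I - K) = span{(-1, 1, 0)}, dimension 1).

K has rank 2 and factors as K = U V^T = u1 v1^T + u2 v2^T with u1 = (3, 1, 2), v1 = (-2, -3, -1), u2 = (-2, -2, -2), v2 = (1, 0, 1) (multiplying out reproduces the displayed K). The nonzero eigenvalues of U V^T coincide with those of the 2 x 2 matrix G = V^T U = [[v1·u1, v1·u2], [v2·u1, v2·u2]] = [[-11, 12], [5, -4]], and by the Sylvester determinant identity det(I_3 - U V^T) = det(I_2 - V^T U) = det([[12, -12], [-5, 5]]) = (12)(5) - (-12)(-5) = 0. (Direct check: I - K =
[[9, 9, 5],
 [4, 4, 3],
 [6, 6, 5]]
has determinant 0.) So 1 is an eigenvalue of K and (I - K) is not invertible. The finite-dimensional Fredholm alternative says: either (I - K) is invertible, or ker(I - K) ≠ {0} and then range(I - K) = ker((I - K)^*)^⊥, with dim ker(I - K) = dim ker((I - K)^*). We are in the second case, so we compute both kernels via the 2 x 2 reduction. If (I - U V^T) x = 0 then x = U (V^T x) lies in the column space of U; writing x = U b gives U (I_2 - G) b = 0, and since u1, u2 are independent, (I_2 - G) b = 0. With I_2 - G = [[12, -12], [-5, 5]] (singular, as its determinant is 0) a null vector is b = (-1, -1), so ker(I - K) = span{-1·u1 + (-1)·u2} = span{(-1, 1, 0)}. For the adjoint, (I - K)^* = I - K^T = I - V U^T, and the same argument gives ker((I - K)^*) = {V a : (I_2 - G)^T a = 0}; (I_2 - G)^T = [[12, -5], [-12, 5]] has null vector a = (-5, -12), so ker((I - K)^*) = span{-5·v1 + (-12)·v2} = span{(-2, 15, -7)}. (Both kernels are 1-dimensional, matching rank(I - K) = 2.) Therefore (I - K) x = y is solvable iff <y, (-2, 15, -7)> = 0, i.e. iff -2y_1 + 15y_2 - 7y_3 = 0; when solvable the solution set is the line x_p + c·(-1, 1, 0), c ∈ C.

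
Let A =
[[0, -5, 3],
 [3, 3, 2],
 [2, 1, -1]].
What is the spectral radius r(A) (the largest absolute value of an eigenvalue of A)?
r(A) ≈ 4.0589

The eigenvalues of A are the roots of its characteristic polynomial. With M = A (coefficients from the trace, the sum of principal 2x2 minors, and det A):
  p(λ) = det(λ I - M) = λ^3 - 2λ^2 + 4λ + 44.
No integer candidate from the rational root theorem (±divisors of 44) is a root, so the roots are irrational. The cubic discriminant is Δ = -57392 < 0, so there is one real root and a complex-conjugate pair. p(-3) = -13 and p(-2) = 20 have opposite signs, so a root lies in (-3, -2); Newton's method refines it to λ ≈ -2.6708. Dividing out (λ - (-2.6708)) leaves approximately λ^2 - 4.6708λ + 16.4746. For λ^2 - 4.6708λ + 16.4746 the discriminant is -44.0823. It is negative, so the remaining roots are the complex-conjugate pair λ ≈ 2.3354 ± 3.3197i. Their product equals the constant term, so |λ|^2 ≈ 16.4746 and |λ| ≈ 4.0589.
Thus the eigenvalues (to 4 decimals) are -2.6708 (modulus 2.6708); 2.3354 ± 3.3197i (modulus 4.0589). The spectral radius is the largest modulus: r(A) ≈ 4.0589. (Cross-check: r(A) ≤ ||A||_2 ≈ 6.4676; equality holds whenever A is normal, though it can also hold for some non-normal A.)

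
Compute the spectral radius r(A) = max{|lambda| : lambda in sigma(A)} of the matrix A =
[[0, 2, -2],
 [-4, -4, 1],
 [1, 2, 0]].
r(A) ≈ 3.467

The eigenvalues of A are the roots of its characteristic polynomial. With M = A (coefficients from the trace, the sum of principal 2x2 minors, and det A):
  p(λ) = det(λ I - M) = λ^3 + 4λ^2 + 8λ - 10.
No integer candidate from the rational root theorem (±divisors of 10) is a root, so the roots are irrational. The cubic discriminant is Δ = -6924 < 0, so there is one real root and a complex-conjugate pair. p(0) = -10 and p(1) = 3 have opposite signs, so a root lies in (0, 1); Newton's method refines it to λ ≈ 0.832. Dividing out (λ - (0.832)) leaves approximately λ^2 + 4.832λ + 12.0199. For λ^2 + 4.832λ + 12.0199 the discriminant is -24.732. It is negative, so the remaining roots are the complex-conjugate pair λ ≈ -2.416 ± 2.4866i. Their product equals the constant term, so |λ|^2 ≈ 12.0199 and |λ| ≈ 3.467.
Thus the eigenvalues (to 4 decimals) are 0.832 (modulus 0.832); -2.416 ± 2.4866i (modulus 3.467). The spectral radius is the largest modulus: r(A) ≈ 3.467. (Cross-check: r(A) ≤ ||A||_2 ≈ 6.3997; equality holds whenever A is normal, though it can also hold for some non-normal A.)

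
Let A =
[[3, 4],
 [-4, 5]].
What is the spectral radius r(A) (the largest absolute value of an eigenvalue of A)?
r(A) = sqrt(31) ≈ 5.5678

The eigenvalues of A are the roots of its characteristic polynomial. With M = A (coefficients from the trace and determinant):
  p(λ) = det(λ I - M) = λ^2 - 8λ + 31.
For λ^2 - 8λ + 31 the discriminant is -60. It is negative, so the roots are the complex-conjugate pair λ = 4 ± (sqrt(60)/2) i ≈ 4 ± 3.873i. For a conjugate pair the product of the roots equals the constant term, so |λ|^2 = 31 and |λ| = sqrt(31) ≈ 5.5678.
Thus the eigenvalues (to 4 decimals) are 4 ± 3.873i (modulus 5.5678). The spectral radius is the largest modulus: r(A) = sqrt(31) ≈ 5.5678. (Cross-check: r(A) ≤ ||A||_2 ≈ 6.6569; equality holds whenever A is normal, though it can also hold for some non-normal A.)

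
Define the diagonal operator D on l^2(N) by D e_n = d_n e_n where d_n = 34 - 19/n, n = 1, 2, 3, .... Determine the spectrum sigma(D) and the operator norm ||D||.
sigma(D) = {34 - 19/n : n ≥ 1} ∪ {34}; ||D|| = 34

A bounded diagonal operator on l^2 with diagonal entries d_n has spectrum equal to the closure of {d_n : n ≥ 1}: every d_n is an eigenvalue (with eigenvector e_n), so {d_n} ⊂ sigma(D); the spectrum is closed, so its closure is too; and for lambda not in the closure, (D - lambda I) has bounded inverse (the diagonal entries 1/(d_n - lambda) are bounded). For our sequence d_n = 34 - 19/n, n = 1, 2, 3, ...:
  - {d_n} = {34 - 19/n : n ≥ 1}; the only limit point is 34
  - closure = {34 - 19/n : n ≥ 1} ∪ {34}
For the norm: a diagonal operator has ||D|| = sup_n |d_n|. Here d_n = 34 - 19/n increases monotonically from d_1 = 15 toward 34, with all terms in [15, 34); so sup_n |d_n| = 34 (the supremum is the limit, not attained). So ||D|| = 34.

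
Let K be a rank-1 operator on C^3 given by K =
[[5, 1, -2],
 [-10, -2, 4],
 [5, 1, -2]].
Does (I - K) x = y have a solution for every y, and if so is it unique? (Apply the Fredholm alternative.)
(I - K) is singular (det(I - K) = 0, i.e. 1 ∈ sigma(K)). (I - K) x = y is solvable iff y ⊥ ker((I - K)^*) = span{(5, 1, -2)}, i.e. iff 5y_1 + y_2 - 2y_3 = 0. When solvable, the solutions are x = y + c·(1, -2, 1), c arbitrary (ker(I - K) = span{(1, -2, 1)}, dimension 1).

K has rank 1, so it is an outer product K = u v^T: every row of K is a multiple of one row vector. Reading off the entries, u = (1, -2, 1) and v = (5, 1, -2) (row i of K equals u_i·v^T). A rank-one matrix u v^T satisfies K u = u (v·u) and kills the (2)-dimensional subspace v^⊥, so its characteristic polynomial is lambda^2 (lambda - v·u) with v·u = tr K = 1. Hence the eigenvalues of I - K are 1 (multiplicity 2) and 1 - (1) = 0, so det(I - K) = 0. (Direct check: I - K =
[[-4, -1, 2],
 [10, 3, -4],
 [-5, -1, 3]]
has determinant 0.) So 1 is an eigenvalue of K and (I - K) is not invertible. The finite-dimensional Fredholm alternative says: either (I - K) is invertible, or ker(I - K) ≠ {0} and then range(I - K) = ker((I - K)^*)^⊥, with dim ker(I - K) = dim ker((I - K)^*). We are in the second case, so we need both kernels. Kernel of I - K: (I - K) u = u - u (v·u) = u - u = 0, so ker(I - K) = span{u} = span{(1, -2, 1)} (it is exactly 1-dimensional because rank(I - K) = 2). Kernel of the adjoint: K is real, so (I - K)^* = I - K^T = I - v u^T, and (I - v u^T) v = v - v (u·v) = 0; hence ker((I - K)^*) = span{v} = span{(5, 1, -2)}. Therefore (I - K) x = y is solvable iff <y, v> = 0, i.e. iff 5y_1 + y_2 - 2y_3 = 0. When this holds, K y = u (v·y) = 0, so (I - K) y = y and x = y is a particular solution; the full solution set is the line x = y + c·u = y + c·(1, -2, 1), c ∈ C.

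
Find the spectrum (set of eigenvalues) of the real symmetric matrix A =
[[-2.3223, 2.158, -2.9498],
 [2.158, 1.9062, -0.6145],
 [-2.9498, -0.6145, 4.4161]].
sigma(A) ≈ {-4, 2, 6}

A is real symmetric, so its spectrum consists of real eigenvalues. Expanding the characteristic polynomial of the displayed matrix gives
  det(λ I - A) = p(λ) = λ^3 + (-4)λ^2 + (-20)λ + (48).
Solving p(λ) = 0 yields eigenvalues ≈ -4, 2, 6. (A is shown rounded to 4 decimals, so these recover the underlying integer eigenvalues to within that precision.)
Verification: the trace of A = 4 equals the sum of eigenvalues 4, and det(A) ≈ -48.0008 matches the eigenvalue product -48.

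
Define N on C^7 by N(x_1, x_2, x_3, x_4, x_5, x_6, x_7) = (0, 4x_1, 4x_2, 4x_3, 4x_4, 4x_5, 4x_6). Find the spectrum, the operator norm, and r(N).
sigma(N) = {0}; ||N|| = 4; r(N) = 0. (N is nilpotent with N^7 = 0.)

On C^7, N is a strictly lower-triangular matrix with 4 on the subdiagonal and zeros elsewhere, so its characteristic polynomial is lambda^7 and every eigenvalue is 0: sigma(N) = {0}. For the operator norm, N e_i = 4e_{i+1} for i = 1, ..., 6 and N e_7 = 0, so the singular values of N are 4 (with multiplicity 6) and 0; hence ||N|| = 4. The spectral radius r(N) = max|lambda| = 0. Note ||N|| > r(N) — characteristic of non-normal nilpotent operators. Indeed N^7 = 0.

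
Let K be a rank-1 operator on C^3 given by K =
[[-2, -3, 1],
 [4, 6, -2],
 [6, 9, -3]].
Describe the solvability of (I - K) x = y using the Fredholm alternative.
(I - K) is singular (det(I - K) = 0, i.e. 1 ∈ sigma(K)). (I - K) x = y is solvable iff y ⊥ ker((I - K)^*) = span{(-2, -3, 1)}, i.e. iff -2y_1 - 3y_2 + y_3 = 0. When solvable, the solutions are x = y + c·(1, -2, -3), c arbitrary (ker(I - K) = span{(1, -2, -3)}, dimension 1).

K has rank 1, so it is an outer product K = u v^T: every row of K is a multiple of one row vector. Reading off the entries, u = (1, -2, -3) and v = (-2, -3, 1) (row i of K equals u_i·v^T). A rank-one matrix u v^T satisfies K u = u (v·u) and kills the (2)-dimensional subspace v^⊥, so its characteristic polynomial is lambda^2 (lambda - v·u) with v·u = tr K = 1. Hence the eigenvalues of I - K are 1 (multiplicity 2) and 1 - (1) = 0, so det(I - K) = 0. (Direct check: I - K =
[[3, 3, -1],
 [-4, -5, 2],
 [-6, -9, 4]]
has determinant 0.) So 1 is an eigenvalue of K and (I - K) is not invertible. The finite-dimensional Fredholm alternative says: either (I - K) is invertible, or ker(I - K) ≠ {0} and then range(I - K) = ker((I - K)^*)^⊥, with dim ker(I - K) = dim ker((I - K)^*). We are in the second case, so we need both kernels. Kernel of I - K: (I - K) u = u - u (v·u) = u - u = 0, so ker(I - K) = span{u} = span{(1, -2, -3)} (it is exactly 1-dimensional because rank(I - K) = 2). Kernel of the adjoint: K is real, so (I - K)^* = I - K^T = I - v u^T, and (I - v u^T) v = v - v (u·v) = 0; hence ker((I - K)^*) = span{v} = span{(-2, -3, 1)}. Therefore (I - K) x = y is solvable iff <y, v> = 0, i.e. iff -2y_1 - 3y_2 + y_3 = 0. When this holds, K y = u (v·y) = 0, so (I - K) y = y and x = y is a particular solution; the full solution set is the line x = y + c·u = y + c·(1, -2, -3), c ∈ C.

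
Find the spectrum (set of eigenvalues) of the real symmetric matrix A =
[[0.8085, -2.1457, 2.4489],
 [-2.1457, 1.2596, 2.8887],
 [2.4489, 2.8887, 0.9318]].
sigma(A) ≈ {-4, 3, 4}

A is real symmetric, so its spectrum consists of real eigenvalues. Expanding the characteristic polynomial of the displayed matrix gives
  det(λ I - A) = p(λ) = λ^3 + (-3)λ^2 + (-16)λ + (48).
Solving p(λ) = 0 yields eigenvalues ≈ -4, 3, 4. (A is shown rounded to 4 decimals, so these recover the underlying integer eigenvalues to within that precision.)
Verification: the trace of A = 3 equals the sum of eigenvalues 3, and det(A) ≈ -47.9996 matches the eigenvalue product -48.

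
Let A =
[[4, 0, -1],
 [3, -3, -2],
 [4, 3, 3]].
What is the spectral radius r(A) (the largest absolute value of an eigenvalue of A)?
r(A) ≈ 3.8523

The eigenvalues of A are the roots of its characteristic polynomial. With M = A (coefficients from the trace, the sum of principal 2x2 minors, and det A):
  p(λ) = det(λ I - M) = λ^3 - 4λ^2 + λ + 33.
No integer candidate from the rational root theorem (±divisors of 33) is a root, so the roots are irrational. The cubic discriminant is Δ = -23319 < 0, so there is one real root and a complex-conjugate pair. p(-3) = -33 and p(-2) = 7 have opposite signs, so a root lies in (-3, -2); Newton's method refines it to λ ≈ -2.2237. Dividing out (λ - (-2.2237)) leaves approximately λ^2 - 6.2237λ + 14.8399. For λ^2 - 6.2237λ + 14.8399 the discriminant is -20.6248. It is negative, so the remaining roots are the complex-conjugate pair λ ≈ 3.1119 ± 2.2707i. Their product equals the constant term, so |λ|^2 ≈ 14.8399 and |λ| ≈ 3.8523.
Thus the eigenvalues (to 4 decimals) are -2.2237 (modulus 2.2237); 3.1119 ± 2.2707i (modulus 3.8523). The spectral radius is the largest modulus: r(A) ≈ 3.8523. (Cross-check: r(A) ≤ ||A||_2 ≈ 6.4934; equality holds whenever A is normal, though it can also hold for some non-normal A.)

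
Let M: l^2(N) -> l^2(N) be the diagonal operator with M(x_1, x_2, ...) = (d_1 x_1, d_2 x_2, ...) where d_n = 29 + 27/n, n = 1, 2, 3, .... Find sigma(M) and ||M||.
sigma(M) = {29 + 27/n : n ≥ 1} ∪ {29}; ||M|| = 56

A bounded diagonal operator on l^2 with diagonal entries d_n has spectrum equal to the closure of {d_n : n ≥ 1}: every d_n is an eigenvalue (with eigenvector e_n), so {d_n} ⊂ sigma(M); the spectrum is closed, so its closure is too; and for lambda not in the closure, (M - lambda I) has bounded inverse (the diagonal entries 1/(d_n - lambda) are bounded). For our sequence d_n = 29 + 27/n, n = 1, 2, 3, ...:
  - {d_n} = {29 + 27/n : n ≥ 1}; the only limit point is 29
  - closure = {29 + 27/n : n ≥ 1} ∪ {29}
For the norm: a diagonal operator has ||M|| = sup_n |d_n|. Here d_n = 29 + 27/n is positive and decreasing, so sup_n |d_n| = d_1 = 29 + 27 = 56. So ||M|| = 56.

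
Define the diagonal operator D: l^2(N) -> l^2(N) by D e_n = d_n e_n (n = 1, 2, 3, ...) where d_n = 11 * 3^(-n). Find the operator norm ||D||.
||D|| = 11/3 (attained at n = 1)

For D diagonal, ||D|| = sup_n |d_n|. The sequence d_n = 11 * 3^(-n) is positive and strictly decreasing (ratio 3^(-1) < 1), so the supremum is d_1 = 11/3. Hence ||D|| = 11/3.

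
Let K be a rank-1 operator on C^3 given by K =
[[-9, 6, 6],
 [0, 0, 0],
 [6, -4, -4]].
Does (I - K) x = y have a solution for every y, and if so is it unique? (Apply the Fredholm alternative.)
(I - K) is invertible (det(I - K) = 14 ≠ 0), so for every y in C^3 the equation (I - K) x = y has a unique solution.

K has rank 1, so it is an outer product K = u v^T: every row of K is a multiple of one row vector. Reading off the entries, u = (3, 0, -2) and v = (-3, 2, 2) (row i of K equals u_i·v^T). A rank-one matrix u v^T satisfies K u = u (v·u) and kills the (2)-dimensional subspace v^⊥, so its characteristic polynomial is lambda^2 (lambda - v·u) with v·u = tr K = -13. Hence the eigenvalues of I - K are 1 (multiplicity 2) and 1 - (-13) = 14, so det(I - K) = 14. (Direct check: I - K =
[[10, -6, -6],
 [0, 1, 0],
 [-6, 4, 5]]
has determinant 14.) The finite-dimensional Fredholm alternative says: either (I - K) is invertible, or ker(I - K) ≠ {0} and then range(I - K) = ker((I - K)^*)^⊥, with dim ker(I - K) = dim ker((I - K)^*). Since det(I - K) ≠ 0, 1 is not an eigenvalue of K and ker(I - K) = {0}, so we are in the first case: for every y there is a unique x = (I - K)^(-1) y. Explicitly, by the Sherman–Morrison formula, (I - u v^T)^(-1) = I + u v^T/(1 - v·u), i.e. (I - K)^(-1) = I + K/(14).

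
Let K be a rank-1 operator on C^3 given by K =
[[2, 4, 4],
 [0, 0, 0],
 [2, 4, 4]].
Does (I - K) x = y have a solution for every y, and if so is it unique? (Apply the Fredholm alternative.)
(I - K) is invertible (det(I - K) = -5 ≠ 0), so for every y in C^3 the equation (I - K) x = y has a unique solution.

K has rank 1, so it is an outer product K = u v^T: every row of K is a multiple of one row vector. Reading off the entries, u = (2, 0, 2) and v = (1, 2, 2) (row i of K equals u_i·v^T). A rank-one matrix u v^T satisfies K u = u (v·u) and kills the (2)-dimensional subspace v^⊥, so its characteristic polynomial is lambda^2 (lambda - v·u) with v·u = tr K = 6. Hence the eigenvalues of I - K are 1 (multiplicity 2) and 1 - (6) = -5, so det(I - K) = -5. (Direct check: I - K =
[[-1, -4, -4],
 [0, 1, 0],
 [-2, -4, -3]]
has determinant -5.) The finite-dimensional Fredholm alternative says: either (I - K) is invertible, or ker(I - K) ≠ {0} and then range(I - K) = ker((I - K)^*)^⊥, with dim ker(I - K) = dim ker((I - K)^*). Since det(I - K) ≠ 0, 1 is not an eigenvalue of K and ker(I - K) = {0}, so we are in the first case: for every y there is a unique x = (I - K)^(-1) y. Explicitly, by the Sherman–Morrison formula, (I - u v^T)^(-1) = I + u v^T/(1 - v·u), i.e. (I - K)^(-1) = I + K/(-5).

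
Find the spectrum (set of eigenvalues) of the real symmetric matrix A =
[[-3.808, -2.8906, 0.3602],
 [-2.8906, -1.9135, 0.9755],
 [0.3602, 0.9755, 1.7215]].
sigma(A) ≈ {-6, 0, 2}

A is real symmetric, so its spectrum consists of real eigenvalues. Expanding the characteristic polynomial of the displayed matrix gives
  det(λ I - A) = p(λ) = λ^3 + (4)λ^2 + (-12)λ + (0).
Solving p(λ) = 0 yields eigenvalues ≈ -6, 0, 2. (A is shown rounded to 4 decimals, so these recover the underlying integer eigenvalues to within that precision.)
Verification: the trace of A = -4 equals the sum of eigenvalues -4, and det(A) ≈ 0.0004 matches the eigenvalue product 0.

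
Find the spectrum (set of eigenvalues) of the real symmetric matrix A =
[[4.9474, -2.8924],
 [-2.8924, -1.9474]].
sigma(A) ≈ {-3, 6}

A is real symmetric, so its spectrum consists of real eigenvalues. Expanding the characteristic polynomial of the displayed matrix gives
  det(λ I - A) = p(λ) = λ^2 + (-3)λ + (-18).
Solving p(λ) = 0 yields eigenvalues ≈ -3, 6. (A is shown rounded to 4 decimals, so these recover the underlying integer eigenvalues to within that precision.)
Verification: the trace of A = 3 equals the sum of eigenvalues 3, and det(A) ≈ -18.0005 matches the eigenvalue product -18.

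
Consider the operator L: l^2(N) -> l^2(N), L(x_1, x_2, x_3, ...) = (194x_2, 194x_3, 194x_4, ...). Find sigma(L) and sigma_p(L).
sigma(L) = closed disk {z in C : |z| ≤ 194}; sigma_p(L) = open disk {z in C : |z| < 194}

Note L = 194·V where V is the unit left shift (V x)_k = x_{k+1}; so sigma(L) = 194·sigma(V) and ||L|| = 194||V||. ||L x||^2 = 37636sum_{k≥2} |x_k|^2 ≤ 37636||x||^2, with equality on {x : x_1 = 0}, so ||L|| = 194. For any lambda with |lambda| < 194, set r = lambda/194 (|r| < 1); the vector x = (1, r, r^2, ...) is in l^2 and satisfies L x = 194(r, r^2, ...) = lambda x, so lambda is an eigenvalue. On the boundary |lambda| = 194 the geometric series diverges, so no l^2 eigenvector exists, but these lambda lie in the approximate point spectrum. Hence sigma(L) is the closed disk of radius 194 and sigma_p(L) is the open disk.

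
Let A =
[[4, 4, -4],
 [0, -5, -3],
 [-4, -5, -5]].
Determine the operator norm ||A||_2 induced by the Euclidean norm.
||A||_2 = sqrt((106 + sqrt(8548))/2) ≈ 9.9613 (= sqrt(largest eigenvalue of A^T A))

||A||_2 = sigma_max(A) = sqrt(lambda_max(A^T A)). Form the symmetric matrix M = A^T A =
[[32, 36, 4],
 [36, 66, 24],
 [4, 24, 50]].
Its characteristic polynomial (trace, sum of principal 2x2 minors, determinant of M give the coefficients) is
  p(λ) = det(λ I - M) = λ^3 - 148λ^2 + 5124λ - 28224.
By the rational root theorem any rational root is an integer divisor of 28224. Testing λ = 42: p(42) = 74088 - 261072 + 215208 - 28224 = 0, so λ = 42 is a root. Dividing out (λ - 42) leaves p(λ) = (λ - 42)(λ^2 - 106λ + 672). For λ^2 - 106λ + 672 the discriminant is 8548. It is nonnegative but not a perfect square, so the roots are real and irrational: λ = (106 ± sqrt(8548))/2 ≈ 99.2277, 6.7723.
So the eigenvalues of A^T A are ≈ 6.7723, 42, 99.2277 (all ≥ 0, as they must be for A^T A). The largest is λ_max = (106 + sqrt(8548))/2 ≈ 99.2277, hence ||A||_2 = sqrt(λ_max) = sqrt((106 + sqrt(8548))/2) ≈ 9.9613.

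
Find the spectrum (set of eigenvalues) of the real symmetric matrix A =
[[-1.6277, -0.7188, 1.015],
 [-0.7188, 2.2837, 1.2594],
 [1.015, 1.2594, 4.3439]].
sigma(A) ≈ {-2, 2, 5}

A is real symmetric, so its spectrum consists of real eigenvalues. Expanding the characteristic polynomial of the displayed matrix gives
  det(λ I - A) = p(λ) = λ^3 + (-5)λ^2 + (-4)λ + (20).
Solving p(λ) = 0 yields eigenvalues ≈ -2, 2, 5. (A is shown rounded to 4 decimals, so these recover the underlying integer eigenvalues to within that precision.)
Verification: the trace of A = 5 equals the sum of eigenvalues 5, and det(A) ≈ -20.0001 matches the eigenvalue product -20.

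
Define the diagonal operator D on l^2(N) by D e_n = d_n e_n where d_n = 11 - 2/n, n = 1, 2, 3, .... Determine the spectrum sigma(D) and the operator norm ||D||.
sigma(D) = {11 - 2/n : n ≥ 1} ∪ {11}; ||D|| = 11

A bounded diagonal operator on l^2 with diagonal entries d_n has spectrum equal to the closure of {d_n : n ≥ 1}: every d_n is an eigenvalue (with eigenvector e_n), so {d_n} ⊂ sigma(D); the spectrum is closed, so its closure is too; and for lambda not in the closure, (D - lambda I) has bounded inverse (the diagonal entries 1/(d_n - lambda) are bounded). For our sequence d_n = 11 - 2/n, n = 1, 2, 3, ...:
  - {d_n} = {11 - 2/n : n ≥ 1}; the only limit point is 11
  - closure = {11 - 2/n : n ≥ 1} ∪ {11}
For the norm: a diagonal operator has ||D|| = sup_n |d_n|. Here d_n = 11 - 2/n increases monotonically from d_1 = 9 toward 11, with all terms in [9, 11); so sup_n |d_n| = 11 (the supremum is the limit, not attained). So ||D|| = 11.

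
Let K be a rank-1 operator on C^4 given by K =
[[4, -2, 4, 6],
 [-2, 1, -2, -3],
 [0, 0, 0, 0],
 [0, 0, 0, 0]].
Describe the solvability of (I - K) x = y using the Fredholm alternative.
(I - K) is invertible (det(I - K) = -4 ≠ 0), so for every y in C^4 the equation (I - K) x = y has a unique solution.

K has rank 1, so it is an outer product K = u v^T: every row of K is a multiple of one row vector. Reading off the entries, u = (2, -1, 0, 0) and v = (2, -1, 2, 3) (row i of K equals u_i·v^T). A rank-one matrix u v^T satisfies K u = u (v·u) and kills the (3)-dimensional subspace v^⊥, so its characteristic polynomial is lambda^3 (lambda - v·u) with v·u = tr K = 5. Hence the eigenvalues of I - K are 1 (multiplicity 3) and 1 - (5) = -4, so det(I - K) = -4. (Direct check: I - K =
[[-3, 2, -4, -6],
 [2, 0, 2, 3],
 [0, 0, 1, 0],
 [0, 0, 0, 1]]
has determinant -4.) The finite-dimensional Fredholm alternative says: either (I - K) is invertible, or ker(I - K) ≠ {0} and then range(I - K) = ker((I - K)^*)^⊥, with dim ker(I - K) = dim ker((I - K)^*). Since det(I - K) ≠ 0, 1 is not an eigenvalue of K and ker(I - K) = {0}, so we are in the first case: for every y there is a unique x = (I - K)^(-1) y. Explicitly, by the Sherman–Morrison formula, (I - u v^T)^(-1) = I + u v^T/(1 - v·u), i.e. (I - K)^(-1) = I + K/(-4).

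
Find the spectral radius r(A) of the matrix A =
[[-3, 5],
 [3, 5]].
r(A) = (2 + sqrt(124))/2 ≈ 6.5678

The eigenvalues of A are the roots of its characteristic polynomial. With M = A (coefficients from the trace and determinant):
  p(λ) = det(λ I - M) = λ^2 - 2λ - 30.
For λ^2 - 2λ - 30 the discriminant is 124. It is nonnegative but not a perfect square, so the roots are real and irrational: λ = (2 ± sqrt(124))/2 ≈ 6.5678, -4.5678.
Thus the eigenvalues (to 4 decimals) are 6.5678 (modulus 6.5678); -4.5678 (modulus 4.5678). The spectral radius is the largest modulus: r(A) = (2 + sqrt(124))/2 ≈ 6.5678. (Cross-check: r(A) ≤ ||A||_2 ≈ 7.0711; equality holds whenever A is normal, though it can also hold for some non-normal A.)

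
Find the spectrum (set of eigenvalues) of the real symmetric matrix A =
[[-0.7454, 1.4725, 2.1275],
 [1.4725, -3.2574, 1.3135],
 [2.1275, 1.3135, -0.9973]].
sigma(A) ≈ {-4, -3, 2}

A is real symmetric, so its spectrum consists of real eigenvalues. Expanding the characteristic polynomial of the displayed matrix gives
  det(λ I - A) = p(λ) = λ^3 + (5)λ^2 + (-2)λ + (-24).
Solving p(λ) = 0 yields eigenvalues ≈ -4, -3, 2. (A is shown rounded to 4 decimals, so these recover the underlying integer eigenvalues to within that precision.)
Verification: the trace of A = -5 equals the sum of eigenvalues -5, and det(A) ≈ 24.0005 matches the eigenvalue product 24.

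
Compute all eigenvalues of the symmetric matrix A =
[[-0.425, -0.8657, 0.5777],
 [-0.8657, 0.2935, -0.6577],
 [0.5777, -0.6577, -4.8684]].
sigma(A) ≈ {-5, -1, 1}

A is real symmetric, so its spectrum consists of real eigenvalues. Expanding the characteristic polynomial of the displayed matrix gives
  det(λ I - A) = p(λ) = λ^3 + (5)λ^2 + (-1)λ + (-5).
Solving p(λ) = 0 yields eigenvalues ≈ -5, -1, 1. (A is shown rounded to 4 decimals, so these recover the underlying integer eigenvalues to within that precision.)
Verification: the trace of A = -5 equals the sum of eigenvalues -5, and det(A) ≈ 4.9996 matches the eigenvalue product 5.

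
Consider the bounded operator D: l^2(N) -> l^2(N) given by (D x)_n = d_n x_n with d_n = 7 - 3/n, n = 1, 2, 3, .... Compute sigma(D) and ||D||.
sigma(D) = {7 - 3/n : n ≥ 1} ∪ {7}; ||D|| = 7

A bounded diagonal operator on l^2 with diagonal entries d_n has spectrum equal to the closure of {d_n : n ≥ 1}: every d_n is an eigenvalue (with eigenvector e_n), so {d_n} ⊂ sigma(D); the spectrum is closed, so its closure is too; and for lambda not in the closure, (D - lambda I) has bounded inverse (the diagonal entries 1/(d_n - lambda) are bounded). For our sequence d_n = 7 - 3/n, n = 1, 2, 3, ...:
  - {d_n} = {7 - 3/n : n ≥ 1}; the only limit point is 7
  - closure = {7 - 3/n : n ≥ 1} ∪ {7}
For the norm: a diagonal operator has ||D|| = sup_n |d_n|. Here d_n = 7 - 3/n increases monotonically from d_1 = 4 toward 7, with all terms in [4, 7); so sup_n |d_n| = 7 (the supremum is the limit, not attained). So ||D|| = 7.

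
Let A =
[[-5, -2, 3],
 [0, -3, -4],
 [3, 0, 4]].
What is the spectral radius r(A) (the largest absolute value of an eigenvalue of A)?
r(A) ≈ 5.1733

The eigenvalues of A are the roots of its characteristic polynomial. With M = A (coefficients from the trace, the sum of principal 2x2 minors, and det A):
  p(λ) = det(λ I - M) = λ^3 + 4λ^2 - 26λ - 111.
No integer candidate from the rational root theorem (±divisors of 111) is a root, so the roots are irrational. The cubic discriminant is Δ = -15339 < 0, so there is one real root and a complex-conjugate pair. p(5) = -16 and p(6) = 93 have opposite signs, so a root lies in (5, 6); Newton's method refines it to λ ≈ 5.1733. Dividing out (λ - (5.1733)) leaves approximately λ^2 + 9.1733λ + 21.4563. For λ^2 + 9.1733λ + 21.4563 the discriminant is -1.6757. It is negative, so the remaining roots are the complex-conjugate pair λ ≈ -4.5867 ± 0.6472i. Their product equals the constant term, so |λ|^2 ≈ 21.4563 and |λ| ≈ 4.6321.
Thus the eigenvalues (to 4 decimals) are 5.1733 (modulus 5.1733); -4.5867 ± 0.6472i (modulus 4.6321). The spectral radius is the largest modulus: r(A) ≈ 5.1733. (Cross-check: r(A) ≤ ||A||_2 ≈ 6.5121; equality holds whenever A is normal, though it can also hold for some non-normal A.)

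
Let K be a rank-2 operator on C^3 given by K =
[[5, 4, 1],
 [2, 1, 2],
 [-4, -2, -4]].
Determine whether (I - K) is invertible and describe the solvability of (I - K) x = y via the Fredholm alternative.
(I - K) is invertible (det(I - K) = -20 ≠ 0), so for every y in C^3 the equation (I - K) x = y has a unique solution.

K has rank 2 and factors as K = U V^T = u1 v1^T + u2 v2^T with u1 = (1, 0, 0), v1 = (1, 2, -3), u2 = (-2, -1, 2), v2 = (-2, -1, -2) (multiplying out reproduces the displayed K). The nonzero eigenvalues of U V^T coincide with those of the 2 x 2 matrix G = V^T U = [[v1·u1, v1·u2], [v2·u1, v2·u2]] = [[1, -10], [-2, 1]], and by the Sylvester determinant identity det(I_3 - U V^T) = det(I_2 - V^T U) = det([[0, 10], [2, 0]]) = (0)(0) - (10)(2) = -20. (Direct check: I - K =
[[-4, -4, -1],
 [-2, 0, -2],
 [4, 2, 5]]
has determinant -20.) The finite-dimensional Fredholm alternative says: either (I - K) is invertible, or ker(I - K) ≠ {0} and then range(I - K) = ker((I - K)^*)^⊥, with dim ker(I - K) = dim ker((I - K)^*). Since det(I - K) ≠ 0, 1 is not an eigenvalue of K and ker(I - K) = {0}, so we are in the first case: for every y there is a unique x = (I - K)^(-1) y. (Explicitly, by the Woodbury identity, (I - U V^T)^(-1) = I + U (I_2 - G)^(-1) V^T.)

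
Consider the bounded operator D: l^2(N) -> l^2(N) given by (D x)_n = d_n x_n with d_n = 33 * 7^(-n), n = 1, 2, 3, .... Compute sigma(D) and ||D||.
sigma(D) = {33 * 7^(-n) : n ≥ 1} ∪ {0}; ||D|| = 33/7

A bounded diagonal operator on l^2 with diagonal entries d_n has spectrum equal to the closure of {d_n : n ≥ 1}: every d_n is an eigenvalue (with eigenvector e_n), so {d_n} ⊂ sigma(D); the spectrum is closed, so its closure is too; and for lambda not in the closure, (D - lambda I) has bounded inverse (the diagonal entries 1/(d_n - lambda) are bounded). For our sequence d_n = 33 * 7^(-n), n = 1, 2, 3, ...:
  - {d_n} = {33 * 7^(-n) : n ≥ 1}; the only limit point is 0
  - closure = {33 * 7^(-n) : n ≥ 1} ∪ {0}
For the norm: a diagonal operator has ||D|| = sup_n |d_n|. Here d_n = 33 * 7^(-n) is positive and decreasing, so sup_n |d_n| = d_1 = 33/7. So ||D|| = 33/7.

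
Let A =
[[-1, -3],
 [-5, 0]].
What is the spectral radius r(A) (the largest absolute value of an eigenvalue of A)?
r(A) = (1 + sqrt(61))/2 ≈ 4.4051

The eigenvalues of A are the roots of its characteristic polynomial. With M = A (coefficients from the trace and determinant):
  p(λ) = det(λ I - M) = λ^2 + λ - 15.
For λ^2 + λ - 15 the discriminant is 61. It is nonnegative but not a perfect square, so the roots are real and irrational: λ = (-1 ± sqrt(61))/2 ≈ 3.4051, -4.4051.
Thus the eigenvalues (to 4 decimals) are 3.4051 (modulus 3.4051); -4.4051 (modulus 4.4051). The spectral radius is the largest modulus: r(A) = (1 + sqrt(61))/2 ≈ 4.4051. (Cross-check: r(A) ≤ ||A||_2 ≈ 5.1492; equality holds whenever A is normal, though it can also hold for some non-normal A.)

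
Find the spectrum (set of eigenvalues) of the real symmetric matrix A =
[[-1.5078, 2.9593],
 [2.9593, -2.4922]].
sigma(A) ≈ {-5, 1}

A is real symmetric, so its spectrum consists of real eigenvalues. Expanding the characteristic polynomial of the displayed matrix gives
  det(λ I - A) = p(λ) = λ^2 + (4)λ + (-5).
Solving p(λ) = 0 yields eigenvalues ≈ -5, 1. (A is shown rounded to 4 decimals, so these recover the underlying integer eigenvalues to within that precision.)
Verification: the trace of A = -4 equals the sum of eigenvalues -4, and det(A) ≈ -4.9997 matches the eigenvalue product -5.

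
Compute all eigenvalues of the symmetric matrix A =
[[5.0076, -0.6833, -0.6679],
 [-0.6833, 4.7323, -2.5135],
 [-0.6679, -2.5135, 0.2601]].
sigma(A) ≈ {-1, 5, 6}

A is real symmetric, so its spectrum consists of real eigenvalues. Expanding the characteristic polynomial of the displayed matrix gives
  det(λ I - A) = p(λ) = λ^3 + (-10)λ^2 + (19)λ + (30).
Solving p(λ) = 0 yields eigenvalues ≈ -1, 5, 6. (A is shown rounded to 4 decimals, so these recover the underlying integer eigenvalues to within that precision.)
Verification: the trace of A = 10 equals the sum of eigenvalues 10, and det(A) ≈ -29.9994 matches the eigenvalue product -30.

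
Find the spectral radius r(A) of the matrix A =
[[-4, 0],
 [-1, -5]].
r(A) = 5

The eigenvalues of A are the roots of its characteristic polynomial. With M = A (coefficients from the trace and determinant):
  p(λ) = det(λ I - M) = λ^2 + 9λ + 20.
For λ^2 + 9λ + 20 the discriminant is 1. It is a perfect square (1^2), so the roots are rational: λ = (-9 ± 1)/2 = -4, -5.
Thus the eigenvalues (to 4 decimals) are -4 (modulus 4); -5 (modulus 5). The spectral radius is the largest modulus: r(A) = 5. (Cross-check: r(A) ≤ ||A||_2 ≈ 5.2348; equality holds whenever A is normal, though it can also hold for some non-normal A.)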